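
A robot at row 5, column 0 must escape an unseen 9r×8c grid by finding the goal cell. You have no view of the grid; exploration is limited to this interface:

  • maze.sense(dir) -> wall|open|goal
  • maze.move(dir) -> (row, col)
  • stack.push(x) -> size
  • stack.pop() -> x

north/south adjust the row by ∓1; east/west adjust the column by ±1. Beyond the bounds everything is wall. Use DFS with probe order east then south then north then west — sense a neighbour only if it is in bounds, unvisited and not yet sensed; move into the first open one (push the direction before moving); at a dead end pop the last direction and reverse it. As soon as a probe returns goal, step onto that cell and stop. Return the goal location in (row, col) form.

Using maze.sense on dir='east', and get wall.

Invoking maze.sense on dir='south', which returns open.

Using stack.push on x='south', which returns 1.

I try maze.move on dir='south', — result: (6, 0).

Next I call maze.sense on dir='east', : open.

Then stack.push on x='east', and observe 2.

Next I call maze.move on dir='east', and observe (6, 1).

Now I run maze.sense on dir='east', → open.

I run stack.push on x='east', which returns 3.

I run maze.move on dir='east', giving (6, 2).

I try maze.sense on dir='east', giving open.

I call stack.push on x='east', : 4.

I try maze.move on dir='east', and observe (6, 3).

Then maze.sense on dir='east', and get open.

I call stack.push on x='east', yielding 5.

Calling maze.move on dir='east', which returns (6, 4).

I call maze.sense on dir='east', — result: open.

Using stack.push on x='east', and observe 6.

I try maze.move on dir='east', and observe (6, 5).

Then maze.sense on dir='east', : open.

I invoke stack.push on x='east', yielding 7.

Next I call maze.move on dir='east', yielding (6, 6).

I try maze.sense on dir='east', yielding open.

Invoking stack.push on x='east', and see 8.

I run maze.move on dir='east', and observe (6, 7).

Next I call maze.sense on dir='south', : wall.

I call maze.sense on dir='north', which returns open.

Next I call stack.push on x='north', and get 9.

I invoke maze.move on dir='north', — result: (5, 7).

Using maze.sense on dir='north', and see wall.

I call maze.sense on dir='west', which returns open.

I run stack.push on x='west', — result: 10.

I use maze.move on dir='west', yielding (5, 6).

I run maze.sense on dir='north', : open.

Invoking stack.push on x='north', and see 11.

Next I call maze.move on dir='north', → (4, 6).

I run maze.sense on dir='north', giving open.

I invoke stack.push on x='north', — result: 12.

Using maze.move on dir='north', → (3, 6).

I use maze.sense on dir='east', : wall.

Next I call maze.sense on dir='north', → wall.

Using maze.sense on dir='west', → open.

Invoking stack.push on x='west', which returns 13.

Calling maze.move on dir='west', which returns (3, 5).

Now I run maze.sense on dir='south', and observe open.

I run stack.push on x='south', — result: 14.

I invoke maze.move on dir='south', yielding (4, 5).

I use maze.sense on dir='south', and observe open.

I try stack.push on x='south', and see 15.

Using maze.move on dir='south', yielding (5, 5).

Invoking maze.sense on dir='west', and see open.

I use stack.push on x='west', which returns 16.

I try maze.move on dir='west', giving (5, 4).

I invoke maze.sense on dir='north', and observe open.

I try stack.push on x='north', → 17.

Invoking maze.move on dir='north', and observe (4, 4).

Calling maze.sense on dir='north', and see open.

I try stack.push on x='north', which returns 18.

I try maze.move on dir='north', — result: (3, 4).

Invoking maze.sense on dir='north', : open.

Next I call stack.push on x='north', and see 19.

I use maze.move on dir='north', and get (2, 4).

Then maze.sense on dir='east', — result: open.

Next I call stack.push on x='east', : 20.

Using maze.move on dir='east', and observe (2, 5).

Now I run maze.sense on dir='north', and see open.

Now I run stack.push on x='north', and see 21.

Next I call maze.move on dir='north', : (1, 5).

I invoke maze.sense on dir='east', which returns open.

Calling stack.push on x='east', and get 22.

Invoking maze.move on dir='east', — result: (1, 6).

I use maze.sense on dir='east', → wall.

I invoke maze.sense on dir='north', → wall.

I try stack.pop, and see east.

Using maze.move on dir='west', : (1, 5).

I use maze.sense on dir='north', and see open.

I try stack.push on x='north', which returns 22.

I try maze.move on dir='north', → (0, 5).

Next I call maze.sense on dir='west', → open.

I use stack.push on x='west', which returns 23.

I invoke maze.move on dir='west', → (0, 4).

I use maze.sense on dir='south', and get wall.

Now I run maze.sense on dir='west', yielding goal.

Now I run maze.move on dir='west', : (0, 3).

Answer: (0, 3)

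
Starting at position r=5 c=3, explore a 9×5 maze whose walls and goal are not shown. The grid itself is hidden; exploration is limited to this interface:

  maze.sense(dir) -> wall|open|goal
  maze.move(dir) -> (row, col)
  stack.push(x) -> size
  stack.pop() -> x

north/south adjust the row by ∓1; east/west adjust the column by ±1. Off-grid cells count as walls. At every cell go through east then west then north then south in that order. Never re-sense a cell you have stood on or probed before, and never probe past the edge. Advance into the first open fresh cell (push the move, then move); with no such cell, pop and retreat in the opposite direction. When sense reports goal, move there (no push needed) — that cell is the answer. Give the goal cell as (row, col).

Act: sense[dir→east]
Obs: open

Act: push[x→east]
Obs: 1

Act: move[dir→east]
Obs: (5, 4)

Act: sense[dir→north]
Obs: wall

Act: sense[dir→south]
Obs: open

Act: push[x→south]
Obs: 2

Act: move[dir→south]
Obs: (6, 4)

Act: sense[dir→west]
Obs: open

Act: push[x→west]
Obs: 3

Act: move[dir→west]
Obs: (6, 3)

Act: sense[dir→west]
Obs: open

Act: push[x→west]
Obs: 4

Act: move[dir→west]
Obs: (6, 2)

Act: sense[dir→west]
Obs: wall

Act: sense[dir→north]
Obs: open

Act: push[x→north]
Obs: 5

Act: move[dir→north]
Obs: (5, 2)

Act: sense[dir→west]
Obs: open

Act: push[x→west]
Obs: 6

Act: move[dir→west]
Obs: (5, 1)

Act: sense[dir→west]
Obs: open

Act: push[x→west]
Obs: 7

Act: move[dir→west]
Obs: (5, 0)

Act: sense[dir→north]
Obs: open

Act: push[x→north]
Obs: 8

Act: move[dir→north]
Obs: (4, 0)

Act: sense[dir→east]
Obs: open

Act: push[x→east]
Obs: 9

Act: move[dir→east]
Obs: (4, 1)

Act: sense[dir→east]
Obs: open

Act: push[x→east]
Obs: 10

Act: move[dir→east]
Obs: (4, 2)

Act: sense[dir→east]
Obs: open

Act: push[x→east]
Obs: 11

Act: move[dir→east]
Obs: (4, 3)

Act: sense[dir→north]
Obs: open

Act: push[x→north]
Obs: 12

Act: move[dir→north]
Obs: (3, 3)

Act: sense[dir→east]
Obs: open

Act: push[x→east]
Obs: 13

Act: move[dir→east]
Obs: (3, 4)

Act: sense[dir→north]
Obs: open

Act: push[x→north]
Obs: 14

Act: move[dir→north]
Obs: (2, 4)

Act: sense[dir→west]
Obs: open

Act: push[x→west]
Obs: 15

Act: move[dir→west]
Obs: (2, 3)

Act: sense[dir→west]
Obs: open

Act: push[x→west]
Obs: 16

Act: move[dir→west]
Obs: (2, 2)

Act: sense[dir→west]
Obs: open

Act: push[x→west]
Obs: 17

Act: move[dir→west]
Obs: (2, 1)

Act: sense[dir→west]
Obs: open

Act: push[x→west]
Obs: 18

Act: move[dir→west]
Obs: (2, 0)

Act: sense[dir→north]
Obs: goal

Act: move[dir→north]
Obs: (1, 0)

Answer: (1, 0)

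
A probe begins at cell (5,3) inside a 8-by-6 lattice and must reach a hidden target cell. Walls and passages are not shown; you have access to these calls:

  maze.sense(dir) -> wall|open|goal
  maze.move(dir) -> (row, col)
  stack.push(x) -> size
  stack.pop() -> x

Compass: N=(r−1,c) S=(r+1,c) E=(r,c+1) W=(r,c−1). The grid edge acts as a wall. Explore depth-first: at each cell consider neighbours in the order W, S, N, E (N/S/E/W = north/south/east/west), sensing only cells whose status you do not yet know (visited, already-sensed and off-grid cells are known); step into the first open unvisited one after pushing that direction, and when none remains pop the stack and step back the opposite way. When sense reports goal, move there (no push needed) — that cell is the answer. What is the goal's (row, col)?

Then maze.sense with dir: west, and see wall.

Now I run maze.sense with dir: south, yielding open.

I try stack.push with x: south, and observe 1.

Next I call maze.move with dir: south, which returns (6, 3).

I use maze.sense with dir: west, and see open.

I use stack.push with x: west, which returns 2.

Next I call maze.move with dir: west, : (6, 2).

I run maze.sense with dir: west, giving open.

Next I call stack.push with x: west, and get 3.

Next I call maze.move with dir: west, and see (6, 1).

Calling maze.sense with dir: west, and observe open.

Next I call stack.push with x: west, : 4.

Invoking maze.move with dir: west, : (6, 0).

Now I run maze.sense with dir: south, and see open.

Now I run stack.push with x: south, and see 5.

Next I call maze.move with dir: south, : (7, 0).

I try maze.sense with dir: east, yielding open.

Invoking stack.push with x: east, and get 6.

I use maze.move with dir: east, which returns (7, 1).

I use maze.sense with dir: east, → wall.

Then stack.pop(), — result: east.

Next I call maze.move with dir: west, yielding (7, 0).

Now I run stack.pop(), and observe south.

Next I call maze.move with dir: north, and observe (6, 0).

Next I call maze.sense with dir: north, yielding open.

Calling stack.push with x: north, → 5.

I try maze.move with dir: north, and get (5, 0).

Invoking maze.sense with dir: north, yielding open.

Calling stack.push with x: north, and observe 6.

I run maze.move with dir: north, giving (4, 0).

Invoking maze.sense with dir: north, giving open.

Invoking stack.push with x: north, yielding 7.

Calling maze.move with dir: north, and see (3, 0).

I try maze.sense with dir: north, and see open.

I use stack.push with x: north, and see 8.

Invoking maze.move with dir: north, yielding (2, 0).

I use maze.sense with dir: north, yielding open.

Invoking stack.push with x: north, and see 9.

I try maze.move with dir: north, — result: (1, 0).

I run maze.sense with dir: north, and observe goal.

I use maze.move with dir: north, giving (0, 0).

Answer: (0, 0)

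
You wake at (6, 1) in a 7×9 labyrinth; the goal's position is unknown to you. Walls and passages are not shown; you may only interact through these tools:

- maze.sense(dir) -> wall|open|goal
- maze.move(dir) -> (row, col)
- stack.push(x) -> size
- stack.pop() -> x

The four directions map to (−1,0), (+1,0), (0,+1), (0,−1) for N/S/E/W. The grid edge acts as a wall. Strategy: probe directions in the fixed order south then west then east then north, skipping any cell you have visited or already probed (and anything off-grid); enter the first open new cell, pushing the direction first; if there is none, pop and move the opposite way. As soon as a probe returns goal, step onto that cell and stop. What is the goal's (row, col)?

Do: sense[dir=west]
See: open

Do: push[x=west]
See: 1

Do: move[dir=west]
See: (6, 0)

Do: sense[dir=north]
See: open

Do: push[x=north]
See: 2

Do: move[dir=north]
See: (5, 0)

Do: sense[dir=east]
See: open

Do: push[x=east]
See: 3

Do: move[dir=east]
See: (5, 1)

Do: sense[dir=east]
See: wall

Do: sense[dir=north]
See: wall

Do: pop[]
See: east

Do: move[dir=west]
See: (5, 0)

Do: sense[dir=north]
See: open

Do: push[x=north]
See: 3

Do: move[dir=north]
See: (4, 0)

Do: sense[dir=north]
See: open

Do: push[x=north]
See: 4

Do: move[dir=north]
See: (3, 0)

Do: sense[dir=east]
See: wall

Do: sense[dir=north]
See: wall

Do: pop[]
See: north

Do: move[dir=south]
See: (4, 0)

Do: pop[]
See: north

Do: move[dir=south]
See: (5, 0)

Do: pop[]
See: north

Do: move[dir=south]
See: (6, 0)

Do: pop[]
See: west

Do: move[dir=east]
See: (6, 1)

Do: sense[dir=east]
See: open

Do: push[x=east]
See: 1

Do: move[dir=east]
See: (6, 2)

Do: sense[dir=east]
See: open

Do: push[x=east]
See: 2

Do: move[dir=east]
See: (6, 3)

Do: sense[dir=east]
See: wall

Do: sense[dir=north]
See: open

Do: push[x=north]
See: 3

Do: move[dir=north]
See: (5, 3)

Do: sense[dir=east]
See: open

Do: push[x=east]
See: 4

Do: move[dir=east]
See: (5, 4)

Do: sense[dir=east]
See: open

Do: push[x=east]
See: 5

Do: move[dir=east]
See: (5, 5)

Do: sense[dir=south]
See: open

Do: push[x=south]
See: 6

Do: move[dir=south]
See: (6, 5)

Do: sense[dir=east]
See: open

Do: push[x=east]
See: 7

Do: move[dir=east]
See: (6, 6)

Do: sense[dir=east]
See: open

Do: push[x=east]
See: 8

Do: move[dir=east]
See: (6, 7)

Do: sense[dir=east]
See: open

Do: push[x=east]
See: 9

Do: move[dir=east]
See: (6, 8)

Do: sense[dir=north]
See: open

Do: push[x=north]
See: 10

Do: move[dir=north]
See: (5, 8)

Do: sense[dir=west]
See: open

Do: push[x=west]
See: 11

Do: move[dir=west]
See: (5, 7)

Do: sense[dir=west]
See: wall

Do: sense[dir=north]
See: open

Do: push[x=north]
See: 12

Do: move[dir=north]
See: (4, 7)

Do: sense[dir=west]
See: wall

Do: sense[dir=east]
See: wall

Do: sense[dir=north]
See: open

Do: push[x=north]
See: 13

Do: move[dir=north]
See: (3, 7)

Do: sense[dir=west]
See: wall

Do: sense[dir=east]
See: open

Do: push[x=east]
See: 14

Do: move[dir=east]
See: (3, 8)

Do: sense[dir=north]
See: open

Do: push[x=north]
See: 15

Do: move[dir=north]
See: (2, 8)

Do: sense[dir=west]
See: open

Do: push[x=west]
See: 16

Do: move[dir=west]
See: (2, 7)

Do: sense[dir=west]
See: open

Do: push[x=west]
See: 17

Do: move[dir=west]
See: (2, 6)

Do: sense[dir=west]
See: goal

Do: move[dir=west]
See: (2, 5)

Answer: (2, 5)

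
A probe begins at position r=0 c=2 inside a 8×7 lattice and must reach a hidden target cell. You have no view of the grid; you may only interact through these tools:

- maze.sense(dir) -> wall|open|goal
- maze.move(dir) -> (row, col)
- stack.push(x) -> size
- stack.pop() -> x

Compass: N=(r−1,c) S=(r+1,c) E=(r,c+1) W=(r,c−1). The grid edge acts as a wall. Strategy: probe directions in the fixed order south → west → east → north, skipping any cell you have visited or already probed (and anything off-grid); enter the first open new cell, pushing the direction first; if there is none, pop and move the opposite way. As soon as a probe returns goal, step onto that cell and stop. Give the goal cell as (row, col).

Act: maze.sense[dir→south]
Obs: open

Act: stack.push[x→south]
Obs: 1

Act: maze.move[dir→south]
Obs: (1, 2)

Act: maze.sense[dir→south]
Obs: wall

Act: maze.sense[dir→west]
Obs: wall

Act: maze.sense[dir→east]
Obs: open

Act: stack.push[x→east]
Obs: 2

Act: maze.move[dir→east]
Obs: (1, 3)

Act: maze.sense[dir→south]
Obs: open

Act: stack.push[x→south]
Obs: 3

Act: maze.move[dir→south]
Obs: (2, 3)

Act: maze.sense[dir→south]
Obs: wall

Act: maze.sense[dir→east]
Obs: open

Act: stack.push[x→east]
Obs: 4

Act: maze.move[dir→east]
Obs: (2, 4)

Act: maze.sense[dir→south]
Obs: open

Act: stack.push[x→south]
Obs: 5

Act: maze.move[dir→south]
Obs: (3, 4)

Act: maze.sense[dir→south]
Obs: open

Act: stack.push[x→south]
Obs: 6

Act: maze.move[dir→south]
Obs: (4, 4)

Act: maze.sense[dir→south]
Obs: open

Act: stack.push[x→south]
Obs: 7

Act: maze.move[dir→south]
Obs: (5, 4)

Act: maze.sense[dir→south]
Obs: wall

Act: maze.sense[dir→west]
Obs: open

Act: stack.push[x→west]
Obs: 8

Act: maze.move[dir→west]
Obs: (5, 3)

Act: maze.sense[dir→south]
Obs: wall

Act: maze.sense[dir→west]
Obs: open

Act: stack.push[x→west]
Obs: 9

Act: maze.move[dir→west]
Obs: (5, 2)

Act: maze.sense[dir→south]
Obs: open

Act: stack.push[x→south]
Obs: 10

Act: maze.move[dir→south]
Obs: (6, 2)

Act: maze.sense[dir→south]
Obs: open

Act: stack.push[x→south]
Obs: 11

Act: maze.move[dir→south]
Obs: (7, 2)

Act: maze.sense[dir→west]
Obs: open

Act: stack.push[x→west]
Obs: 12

Act: maze.move[dir→west]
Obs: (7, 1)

Act: maze.sense[dir→west]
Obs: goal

Act: maze.move[dir→west]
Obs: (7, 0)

Answer: (7, 0)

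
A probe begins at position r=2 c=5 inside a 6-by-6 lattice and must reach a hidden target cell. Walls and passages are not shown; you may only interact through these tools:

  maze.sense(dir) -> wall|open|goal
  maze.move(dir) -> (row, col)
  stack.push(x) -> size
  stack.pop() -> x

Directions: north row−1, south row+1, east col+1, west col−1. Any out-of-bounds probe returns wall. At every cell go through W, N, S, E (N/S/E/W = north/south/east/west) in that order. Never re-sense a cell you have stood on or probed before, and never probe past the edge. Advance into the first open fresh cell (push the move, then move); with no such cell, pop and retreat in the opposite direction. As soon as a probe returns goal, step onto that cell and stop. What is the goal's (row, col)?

// 1. maze.sense(dir=west) : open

// 2. stack.push(x=west) : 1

// 3. maze.move(dir=west) : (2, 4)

// 4. maze.sense(dir=west) : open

// 5. stack.push(x=west) : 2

// 6. maze.move(dir=west) : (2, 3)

// 7. maze.sense(dir=west) : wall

// 8. maze.sense(dir=north) : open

// 9. stack.push(x=north) : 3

// 10. maze.move(dir=north) : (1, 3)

// 11. maze.sense(dir=west) : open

// 12. stack.push(x=west) : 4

// 13. maze.move(dir=west) : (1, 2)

// 14. maze.sense(dir=west) : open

// 15. stack.push(x=west) : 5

// 16. maze.move(dir=west) : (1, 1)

// 17. maze.sense(dir=west) : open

// 18. stack.push(x=west) : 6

// 19. maze.move(dir=west) : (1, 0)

// 20. maze.sense(dir=north) : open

// 21. stack.push(x=north) : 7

// 22. maze.move(dir=north) : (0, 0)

// 23. maze.sense(dir=east) : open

// 24. stack.push(x=east) : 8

// 25. maze.move(dir=east) : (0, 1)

// 26. maze.sense(dir=east) : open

// 27. stack.push(x=east) : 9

// 28. maze.move(dir=east) : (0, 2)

// 29. maze.sense(dir=east) : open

// 30. stack.push(x=east) : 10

// 31. maze.move(dir=east) : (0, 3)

// 32. maze.sense(dir=east) : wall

// 33. stack.pop() : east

// 34. maze.move(dir=west) : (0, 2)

// 35. stack.pop() : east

// 36. maze.move(dir=west) : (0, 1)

// 37. stack.pop() : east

// 38. maze.move(dir=west) : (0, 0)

// 39. stack.pop() : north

// 40. maze.move(dir=south) : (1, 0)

// 41. maze.sense(dir=south) : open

// 42. stack.push(x=south) : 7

// 43. maze.move(dir=south) : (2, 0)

// 44. maze.sense(dir=south) : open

// 45. stack.push(x=south) : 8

// 46. maze.move(dir=south) : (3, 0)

// 47. maze.sense(dir=south) : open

// 48. stack.push(x=south) : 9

// 49. maze.move(dir=south) : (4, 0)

// 50. maze.sense(dir=south) : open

// 51. stack.push(x=south) : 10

// 52. maze.move(dir=south) : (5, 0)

// 53. maze.sense(dir=east) : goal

// 54. maze.move(dir=east) : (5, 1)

Answer: (5, 1)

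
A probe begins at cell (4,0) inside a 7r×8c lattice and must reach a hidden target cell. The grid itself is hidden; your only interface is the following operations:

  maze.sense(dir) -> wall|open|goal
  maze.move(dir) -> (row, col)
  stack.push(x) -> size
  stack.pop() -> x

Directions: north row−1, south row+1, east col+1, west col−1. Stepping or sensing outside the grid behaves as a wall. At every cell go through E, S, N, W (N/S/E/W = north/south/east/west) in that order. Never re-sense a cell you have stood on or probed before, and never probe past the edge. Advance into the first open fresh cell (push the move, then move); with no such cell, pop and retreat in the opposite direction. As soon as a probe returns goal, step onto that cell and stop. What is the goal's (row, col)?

Invoking maze.sense(dir=east), giving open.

I call stack.push(x=east), giving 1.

I run maze.move(dir=east), and observe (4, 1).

Using maze.sense(dir=east), → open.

Invoking stack.push(x=east), giving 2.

I invoke maze.move(dir=east), yielding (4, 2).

I try maze.sense(dir=east), which returns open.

I try stack.push(x=east), : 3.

Now I run maze.move(dir=east), and observe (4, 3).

I try maze.sense(dir=east), and get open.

Invoking stack.push(x=east), and get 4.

Then maze.move(dir=east), → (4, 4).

I invoke maze.sense(dir=east), and get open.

Now I run stack.push(x=east), — result: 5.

I use maze.move(dir=east), which returns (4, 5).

Then maze.sense(dir=east), yielding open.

I use stack.push(x=east), yielding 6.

Now I run maze.move(dir=east), giving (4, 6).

I invoke maze.sense(dir=east), — result: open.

Using stack.push(x=east), and get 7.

I invoke maze.move(dir=east), — result: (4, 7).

I invoke maze.sense(dir=south), giving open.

Then stack.push(x=south), → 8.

Now I run maze.move(dir=south), : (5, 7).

Then maze.sense(dir=south), and get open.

I call stack.push(x=south), and observe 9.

Now I run maze.move(dir=south), and get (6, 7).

Calling maze.sense(dir=west), yielding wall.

I invoke stack.pop, which returns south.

I try maze.move(dir=north), giving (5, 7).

Now I run maze.sense(dir=west), and see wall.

Then stack.pop, — result: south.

I use maze.move(dir=north), : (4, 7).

Then maze.sense(dir=north), and observe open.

Using stack.push(x=north), yielding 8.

I run maze.move(dir=north), → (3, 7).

I call maze.sense(dir=north), and get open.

Invoking stack.push(x=north), → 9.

I run maze.move(dir=north), yielding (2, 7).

Now I run maze.sense(dir=north), which returns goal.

Now I run maze.move(dir=north), → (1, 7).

Answer: (1, 7)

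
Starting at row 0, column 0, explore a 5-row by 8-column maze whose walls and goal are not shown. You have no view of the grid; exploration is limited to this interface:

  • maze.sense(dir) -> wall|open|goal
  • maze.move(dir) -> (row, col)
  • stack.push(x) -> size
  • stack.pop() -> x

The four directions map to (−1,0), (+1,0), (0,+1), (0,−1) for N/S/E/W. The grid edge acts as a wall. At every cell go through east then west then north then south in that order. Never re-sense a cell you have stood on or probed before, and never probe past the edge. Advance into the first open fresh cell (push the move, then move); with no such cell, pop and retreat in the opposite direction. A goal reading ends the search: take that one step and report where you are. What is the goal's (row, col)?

Do: maze.sense[dir→east]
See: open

Do: stack.push[x→east]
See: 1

Do: maze.move[dir→east]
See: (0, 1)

Do: maze.sense[dir→east]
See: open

Do: stack.push[x→east]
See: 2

Do: maze.move[dir→east]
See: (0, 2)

Do: maze.sense[dir→east]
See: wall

Do: maze.sense[dir→south]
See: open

Do: stack.push[x→south]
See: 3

Do: maze.move[dir→south]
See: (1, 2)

Do: maze.sense[dir→east]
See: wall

Do: maze.sense[dir→west]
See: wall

Do: maze.sense[dir→south]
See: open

Do: stack.push[x→south]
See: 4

Do: maze.move[dir→south]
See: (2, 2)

Do: maze.sense[dir→east]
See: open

Do: stack.push[x→east]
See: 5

Do: maze.move[dir→east]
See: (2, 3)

Do: maze.sense[dir→east]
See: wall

Do: maze.sense[dir→south]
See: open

Do: stack.push[x→south]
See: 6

Do: maze.move[dir→south]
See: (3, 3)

Do: maze.sense[dir→east]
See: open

Do: stack.push[x→east]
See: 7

Do: maze.move[dir→east]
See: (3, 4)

Do: maze.sense[dir→east]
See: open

Do: stack.push[x→east]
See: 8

Do: maze.move[dir→east]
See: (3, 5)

Do: maze.sense[dir→east]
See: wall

Do: maze.sense[dir→north]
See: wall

Do: maze.sense[dir→south]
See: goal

Do: maze.move[dir→south]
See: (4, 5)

Answer: (4, 5)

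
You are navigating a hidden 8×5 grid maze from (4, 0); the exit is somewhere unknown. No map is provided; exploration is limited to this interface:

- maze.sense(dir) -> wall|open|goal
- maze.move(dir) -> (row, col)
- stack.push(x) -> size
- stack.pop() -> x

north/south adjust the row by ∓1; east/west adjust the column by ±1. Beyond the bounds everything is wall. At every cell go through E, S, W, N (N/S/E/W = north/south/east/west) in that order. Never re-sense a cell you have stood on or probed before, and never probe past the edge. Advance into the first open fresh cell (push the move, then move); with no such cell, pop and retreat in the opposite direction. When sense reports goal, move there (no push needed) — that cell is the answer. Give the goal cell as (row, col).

;; 1. sense(dir=east) => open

;; 2. push(x=east) => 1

;; 3. move(dir=east) => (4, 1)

;; 4. sense(dir=east) => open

;; 5. push(x=east) => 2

;; 6. move(dir=east) => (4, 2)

;; 7. sense(dir=east) => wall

;; 8. sense(dir=south) => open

;; 9. push(x=south) => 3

;; 10. move(dir=south) => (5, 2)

;; 11. sense(dir=east) => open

;; 12. push(x=east) => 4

;; 13. move(dir=east) => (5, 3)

;; 14. sense(dir=east) => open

;; 15. push(x=east) => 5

;; 16. move(dir=east) => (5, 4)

;; 17. sense(dir=south) => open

;; 18. push(x=south) => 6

;; 19. move(dir=south) => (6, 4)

;; 20. sense(dir=south) => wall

;; 21. sense(dir=west) => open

;; 22. push(x=west) => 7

;; 23. move(dir=west) => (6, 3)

;; 24. sense(dir=south) => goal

;; 25. move(dir=south) => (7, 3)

Answer: (7, 3)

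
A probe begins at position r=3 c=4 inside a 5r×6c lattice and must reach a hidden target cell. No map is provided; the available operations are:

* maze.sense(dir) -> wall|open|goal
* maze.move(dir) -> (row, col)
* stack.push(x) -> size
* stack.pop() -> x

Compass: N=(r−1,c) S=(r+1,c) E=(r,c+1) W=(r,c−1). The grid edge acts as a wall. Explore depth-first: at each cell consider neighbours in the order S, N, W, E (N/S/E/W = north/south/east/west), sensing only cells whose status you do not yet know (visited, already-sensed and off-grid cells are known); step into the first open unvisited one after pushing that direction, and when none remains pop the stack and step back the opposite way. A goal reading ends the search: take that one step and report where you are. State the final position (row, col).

>>> sense south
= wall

>>> sense north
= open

>>> push north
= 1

>>> move north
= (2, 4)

>>> sense north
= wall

>>> sense west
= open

>>> push west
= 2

>>> move west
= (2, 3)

>>> sense south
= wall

>>> sense north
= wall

>>> sense west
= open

>>> push west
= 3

>>> move west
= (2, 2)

>>> sense south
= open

>>> push south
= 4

>>> move south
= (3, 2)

>>> sense south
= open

>>> push south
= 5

>>> move south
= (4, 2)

>>> sense west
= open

>>> push west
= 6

>>> move west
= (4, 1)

>>> sense north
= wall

>>> sense west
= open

>>> push west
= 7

>>> move west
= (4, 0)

>>> sense north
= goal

>>> move north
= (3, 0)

Answer: (3, 0)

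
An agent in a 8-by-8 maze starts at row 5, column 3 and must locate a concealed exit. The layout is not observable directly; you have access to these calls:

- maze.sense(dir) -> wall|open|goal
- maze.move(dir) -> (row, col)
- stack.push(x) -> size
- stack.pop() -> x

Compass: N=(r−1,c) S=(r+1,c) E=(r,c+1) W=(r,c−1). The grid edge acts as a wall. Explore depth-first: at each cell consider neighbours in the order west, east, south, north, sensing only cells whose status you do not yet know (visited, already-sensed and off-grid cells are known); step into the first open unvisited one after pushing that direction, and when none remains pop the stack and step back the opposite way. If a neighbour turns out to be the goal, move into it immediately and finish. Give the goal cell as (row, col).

CALL sense[dir→west]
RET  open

CALL push[x→west]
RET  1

CALL move[dir→west]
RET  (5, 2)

CALL sense[dir→west]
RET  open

CALL push[x→west]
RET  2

CALL move[dir→west]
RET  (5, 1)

CALL sense[dir→west]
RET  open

CALL push[x→west]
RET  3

CALL move[dir→west]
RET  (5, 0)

CALL sense[dir→south]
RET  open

CALL push[x→south]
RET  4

CALL move[dir→south]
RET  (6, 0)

CALL sense[dir→east]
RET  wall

CALL sense[dir→south]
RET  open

CALL push[x→south]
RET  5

CALL move[dir→south]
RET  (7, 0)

CALL sense[dir→east]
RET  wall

CALL pop[]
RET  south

CALL move[dir→north]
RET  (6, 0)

CALL pop[]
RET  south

CALL move[dir→north]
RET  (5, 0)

CALL sense[dir→north]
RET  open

CALL push[x→north]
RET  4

CALL move[dir→north]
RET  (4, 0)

CALL sense[dir→east]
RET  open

CALL push[x→east]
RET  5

CALL move[dir→east]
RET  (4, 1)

CALL sense[dir→east]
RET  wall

CALL sense[dir→north]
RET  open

CALL push[x→north]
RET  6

CALL move[dir→north]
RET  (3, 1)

CALL sense[dir→west]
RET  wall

CALL sense[dir→east]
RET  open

CALL push[x→east]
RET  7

CALL move[dir→east]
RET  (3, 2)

CALL sense[dir→east]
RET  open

CALL push[x→east]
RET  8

CALL move[dir→east]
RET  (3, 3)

CALL sense[dir→east]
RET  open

CALL push[x→east]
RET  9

CALL move[dir→east]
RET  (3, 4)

CALL sense[dir→east]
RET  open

CALL push[x→east]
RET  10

CALL move[dir→east]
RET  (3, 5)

CALL sense[dir→east]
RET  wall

CALL sense[dir→south]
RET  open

CALL push[x→south]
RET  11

CALL move[dir→south]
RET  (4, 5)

CALL sense[dir→west]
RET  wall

CALL sense[dir→east]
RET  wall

CALL sense[dir→south]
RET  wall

CALL pop[]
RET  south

CALL move[dir→north]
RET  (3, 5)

CALL sense[dir→north]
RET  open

CALL push[x→north]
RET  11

CALL move[dir→north]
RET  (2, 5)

CALL sense[dir→west]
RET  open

CALL push[x→west]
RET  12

CALL move[dir→west]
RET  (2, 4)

CALL sense[dir→west]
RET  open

CALL push[x→west]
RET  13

CALL move[dir→west]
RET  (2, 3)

CALL sense[dir→west]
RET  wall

CALL sense[dir→north]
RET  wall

CALL pop[]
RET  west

CALL move[dir→east]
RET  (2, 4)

CALL sense[dir→north]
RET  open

CALL push[x→north]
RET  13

CALL move[dir→north]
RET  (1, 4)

CALL sense[dir→east]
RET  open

CALL push[x→east]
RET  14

CALL move[dir→east]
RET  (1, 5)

CALL sense[dir→east]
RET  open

CALL push[x→east]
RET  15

CALL move[dir→east]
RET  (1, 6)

CALL sense[dir→east]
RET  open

CALL push[x→east]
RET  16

CALL move[dir→east]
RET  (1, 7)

CALL sense[dir→south]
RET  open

CALL push[x→south]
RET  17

CALL move[dir→south]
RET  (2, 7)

CALL sense[dir→west]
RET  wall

CALL sense[dir→south]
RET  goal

CALL move[dir→south]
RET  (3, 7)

Answer: (3, 7)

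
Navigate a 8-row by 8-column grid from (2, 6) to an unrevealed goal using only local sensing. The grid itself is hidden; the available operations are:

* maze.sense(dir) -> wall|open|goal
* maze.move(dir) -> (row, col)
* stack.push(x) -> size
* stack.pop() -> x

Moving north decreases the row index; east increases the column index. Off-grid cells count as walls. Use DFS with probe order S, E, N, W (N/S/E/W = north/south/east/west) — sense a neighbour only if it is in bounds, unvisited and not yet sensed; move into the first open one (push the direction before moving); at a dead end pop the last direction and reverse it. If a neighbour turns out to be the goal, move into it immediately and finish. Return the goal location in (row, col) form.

>> sense(dir=south)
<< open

>> push(x=south)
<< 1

>> move(dir=south)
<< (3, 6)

>> sense(dir=south)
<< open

>> push(x=south)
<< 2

>> move(dir=south)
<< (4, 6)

>> sense(dir=south)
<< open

>> push(x=south)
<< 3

>> move(dir=south)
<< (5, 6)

>> sense(dir=south)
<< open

>> push(x=south)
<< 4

>> move(dir=south)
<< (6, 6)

>> sense(dir=south)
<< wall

>> sense(dir=east)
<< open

>> push(x=east)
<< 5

>> move(dir=east)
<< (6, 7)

>> sense(dir=south)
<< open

>> push(x=south)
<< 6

>> move(dir=south)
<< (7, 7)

>> pop()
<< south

>> move(dir=north)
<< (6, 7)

>> sense(dir=north)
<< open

>> push(x=north)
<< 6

>> move(dir=north)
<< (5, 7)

>> sense(dir=north)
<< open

>> push(x=north)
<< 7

>> move(dir=north)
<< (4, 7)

>> sense(dir=north)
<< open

>> push(x=north)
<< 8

>> move(dir=north)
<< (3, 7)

>> sense(dir=north)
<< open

>> push(x=north)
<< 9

>> move(dir=north)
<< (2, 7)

>> sense(dir=north)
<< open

>> push(x=north)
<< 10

>> move(dir=north)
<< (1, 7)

>> sense(dir=north)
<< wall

>> sense(dir=west)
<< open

>> push(x=west)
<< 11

>> move(dir=west)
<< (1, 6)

>> sense(dir=north)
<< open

>> push(x=north)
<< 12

>> move(dir=north)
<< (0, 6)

>> sense(dir=west)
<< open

>> push(x=west)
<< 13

>> move(dir=west)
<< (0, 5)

>> sense(dir=south)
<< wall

>> sense(dir=west)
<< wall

>> pop()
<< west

>> move(dir=east)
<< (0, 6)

>> pop()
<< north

>> move(dir=south)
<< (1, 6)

>> pop()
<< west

>> move(dir=east)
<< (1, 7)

>> pop()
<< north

>> move(dir=south)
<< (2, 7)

>> pop()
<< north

>> move(dir=south)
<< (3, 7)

>> pop()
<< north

>> move(dir=south)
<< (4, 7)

>> pop()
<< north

>> move(dir=south)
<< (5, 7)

>> pop()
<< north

>> move(dir=south)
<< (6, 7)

>> pop()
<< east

>> move(dir=west)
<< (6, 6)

>> sense(dir=west)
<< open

>> push(x=west)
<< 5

>> move(dir=west)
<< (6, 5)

>> sense(dir=south)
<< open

>> push(x=south)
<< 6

>> move(dir=south)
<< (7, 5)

>> sense(dir=west)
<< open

>> push(x=west)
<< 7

>> move(dir=west)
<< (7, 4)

>> sense(dir=north)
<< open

>> push(x=north)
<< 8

>> move(dir=north)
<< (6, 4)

>> sense(dir=north)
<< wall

>> sense(dir=west)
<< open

>> push(x=west)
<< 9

>> move(dir=west)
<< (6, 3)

>> sense(dir=south)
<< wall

>> sense(dir=north)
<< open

>> push(x=north)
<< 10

>> move(dir=north)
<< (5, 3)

>> sense(dir=north)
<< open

>> push(x=north)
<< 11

>> move(dir=north)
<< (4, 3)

>> sense(dir=east)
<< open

>> push(x=east)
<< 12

>> move(dir=east)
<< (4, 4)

>> sense(dir=east)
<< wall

>> sense(dir=north)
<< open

>> push(x=north)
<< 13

>> move(dir=north)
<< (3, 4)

>> sense(dir=east)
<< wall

>> sense(dir=north)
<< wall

>> sense(dir=west)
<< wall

>> pop()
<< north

>> move(dir=south)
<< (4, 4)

>> pop()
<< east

>> move(dir=west)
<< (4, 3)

>> sense(dir=west)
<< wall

>> pop()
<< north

>> move(dir=south)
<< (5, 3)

>> sense(dir=west)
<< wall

>> pop()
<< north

>> move(dir=south)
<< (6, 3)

>> sense(dir=west)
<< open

>> push(x=west)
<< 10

>> move(dir=west)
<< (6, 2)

>> sense(dir=south)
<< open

>> push(x=south)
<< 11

>> move(dir=south)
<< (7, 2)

>> sense(dir=west)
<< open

>> push(x=west)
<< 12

>> move(dir=west)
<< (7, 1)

>> sense(dir=north)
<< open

>> push(x=north)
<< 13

>> move(dir=north)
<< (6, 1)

>> sense(dir=north)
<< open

>> push(x=north)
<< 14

>> move(dir=north)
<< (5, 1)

>> sense(dir=north)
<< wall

>> sense(dir=west)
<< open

>> push(x=west)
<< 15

>> move(dir=west)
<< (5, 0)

>> sense(dir=south)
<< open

>> push(x=south)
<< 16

>> move(dir=south)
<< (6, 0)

>> sense(dir=south)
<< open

>> push(x=south)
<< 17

>> move(dir=south)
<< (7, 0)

>> pop()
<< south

>> move(dir=north)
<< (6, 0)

>> pop()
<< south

>> move(dir=north)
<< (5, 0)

>> sense(dir=north)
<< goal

>> move(dir=north)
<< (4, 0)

Answer: (4, 0)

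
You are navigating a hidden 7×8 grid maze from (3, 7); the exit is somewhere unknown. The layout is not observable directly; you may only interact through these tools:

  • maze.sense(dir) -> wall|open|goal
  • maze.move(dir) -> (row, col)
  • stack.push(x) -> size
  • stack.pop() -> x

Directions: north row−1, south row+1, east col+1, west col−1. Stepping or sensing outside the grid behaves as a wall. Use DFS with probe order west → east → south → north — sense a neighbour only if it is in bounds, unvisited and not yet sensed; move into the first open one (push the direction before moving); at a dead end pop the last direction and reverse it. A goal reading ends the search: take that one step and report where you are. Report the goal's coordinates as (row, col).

>>> sense west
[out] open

>>> push west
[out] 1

>>> move west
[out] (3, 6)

>>> sense west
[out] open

>>> push west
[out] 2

>>> move west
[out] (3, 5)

>>> sense west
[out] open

>>> push west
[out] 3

>>> move west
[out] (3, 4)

>>> sense west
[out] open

>>> push west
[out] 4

>>> move west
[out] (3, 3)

>>> sense west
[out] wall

>>> sense south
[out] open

>>> push south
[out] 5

>>> move south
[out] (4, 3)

>>> sense west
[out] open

>>> push west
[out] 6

>>> move west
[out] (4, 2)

>>> sense west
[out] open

>>> push west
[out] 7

>>> move west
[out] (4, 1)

>>> sense west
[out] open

>>> push west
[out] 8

>>> move west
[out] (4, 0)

>>> sense south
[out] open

>>> push south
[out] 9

>>> move south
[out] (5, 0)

>>> sense east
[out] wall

>>> sense south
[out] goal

>>> move south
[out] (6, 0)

Answer: (6, 0)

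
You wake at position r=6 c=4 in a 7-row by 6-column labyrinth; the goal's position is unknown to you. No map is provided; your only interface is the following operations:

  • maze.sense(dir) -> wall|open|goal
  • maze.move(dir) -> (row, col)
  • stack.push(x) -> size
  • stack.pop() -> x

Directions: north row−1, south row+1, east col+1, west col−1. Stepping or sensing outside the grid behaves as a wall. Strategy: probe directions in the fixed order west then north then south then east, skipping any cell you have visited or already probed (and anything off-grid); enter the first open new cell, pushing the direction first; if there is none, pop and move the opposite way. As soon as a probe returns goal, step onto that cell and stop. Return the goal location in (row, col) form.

;; maze.sense(dir=west) -> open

;; stack.push(x=west) -> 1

;; maze.move(dir=west) -> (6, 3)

;; maze.sense(dir=west) -> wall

;; maze.sense(dir=north) -> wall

;; stack.pop() -> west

;; maze.move(dir=east) -> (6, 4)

;; maze.sense(dir=north) -> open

;; stack.push(x=north) -> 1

;; maze.move(dir=north) -> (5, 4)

;; maze.sense(dir=north) -> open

;; stack.push(x=north) -> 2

;; maze.move(dir=north) -> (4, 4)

;; maze.sense(dir=west) -> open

;; stack.push(x=west) -> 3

;; maze.move(dir=west) -> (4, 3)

;; maze.sense(dir=west) -> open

;; stack.push(x=west) -> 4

;; maze.move(dir=west) -> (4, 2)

;; maze.sense(dir=west) -> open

;; stack.push(x=west) -> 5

;; maze.move(dir=west) -> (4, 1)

;; maze.sense(dir=west) -> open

;; stack.push(x=west) -> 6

;; maze.move(dir=west) -> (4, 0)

;; maze.sense(dir=north) -> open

;; stack.push(x=north) -> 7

;; maze.move(dir=north) -> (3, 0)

;; maze.sense(dir=north) -> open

;; stack.push(x=north) -> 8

;; maze.move(dir=north) -> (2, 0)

;; maze.sense(dir=north) -> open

;; stack.push(x=north) -> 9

;; maze.move(dir=north) -> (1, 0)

;; maze.sense(dir=north) -> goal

;; maze.move(dir=north) -> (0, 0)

Answer: (0, 0)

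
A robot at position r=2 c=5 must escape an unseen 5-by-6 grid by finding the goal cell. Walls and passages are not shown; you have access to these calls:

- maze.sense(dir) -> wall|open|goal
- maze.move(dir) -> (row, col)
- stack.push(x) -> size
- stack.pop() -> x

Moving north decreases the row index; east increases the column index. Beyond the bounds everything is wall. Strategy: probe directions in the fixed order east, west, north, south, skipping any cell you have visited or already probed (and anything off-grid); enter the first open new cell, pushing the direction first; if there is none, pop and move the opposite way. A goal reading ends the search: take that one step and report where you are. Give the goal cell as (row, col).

[in] maze.sense dir=west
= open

[in] stack.push x=west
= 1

[in] maze.move dir=west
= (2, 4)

[in] maze.sense dir=west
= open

[in] stack.push x=west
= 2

[in] maze.move dir=west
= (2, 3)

[in] maze.sense dir=west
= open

[in] stack.push x=west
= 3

[in] maze.move dir=west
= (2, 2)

[in] maze.sense dir=west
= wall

[in] maze.sense dir=north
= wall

[in] maze.sense dir=south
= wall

[in] stack.pop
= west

[in] maze.move dir=east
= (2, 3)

[in] maze.sense dir=north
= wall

[in] maze.sense dir=south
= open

[in] stack.push x=south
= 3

[in] maze.move dir=south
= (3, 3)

[in] maze.sense dir=east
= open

[in] stack.push x=east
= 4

[in] maze.move dir=east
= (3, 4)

[in] maze.sense dir=east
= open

[in] stack.push x=east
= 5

[in] maze.move dir=east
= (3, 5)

[in] maze.sense dir=south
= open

[in] stack.push x=south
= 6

[in] maze.move dir=south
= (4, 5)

[in] maze.sense dir=west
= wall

[in] stack.pop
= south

[in] maze.move dir=north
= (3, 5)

[in] stack.pop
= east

[in] maze.move dir=west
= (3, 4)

[in] stack.pop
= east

[in] maze.move dir=west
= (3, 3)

[in] maze.sense dir=south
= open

[in] stack.push x=south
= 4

[in] maze.move dir=south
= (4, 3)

[in] maze.sense dir=west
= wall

[in] stack.pop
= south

[in] maze.move dir=north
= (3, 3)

[in] stack.pop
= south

[in] maze.move dir=north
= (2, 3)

[in] stack.pop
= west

[in] maze.move dir=east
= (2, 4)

[in] maze.sense dir=north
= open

[in] stack.push x=north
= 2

[in] maze.move dir=north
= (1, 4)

[in] maze.sense dir=east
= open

[in] stack.push x=east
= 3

[in] maze.move dir=east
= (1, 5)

[in] maze.sense dir=north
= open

[in] stack.push x=north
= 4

[in] maze.move dir=north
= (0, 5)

[in] maze.sense dir=west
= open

[in] stack.push x=west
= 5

[in] maze.move dir=west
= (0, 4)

[in] maze.sense dir=west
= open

[in] stack.push x=west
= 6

[in] maze.move dir=west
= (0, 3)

[in] maze.sense dir=west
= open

[in] stack.push x=west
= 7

[in] maze.move dir=west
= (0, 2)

[in] maze.sense dir=west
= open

[in] stack.push x=west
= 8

[in] maze.move dir=west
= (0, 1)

[in] maze.sense dir=west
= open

[in] stack.push x=west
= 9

[in] maze.move dir=west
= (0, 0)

[in] maze.sense dir=south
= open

[in] stack.push x=south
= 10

[in] maze.move dir=south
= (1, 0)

[in] maze.sense dir=east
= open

[in] stack.push x=east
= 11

[in] maze.move dir=east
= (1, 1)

[in] stack.pop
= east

[in] maze.move dir=west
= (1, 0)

[in] maze.sense dir=south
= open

[in] stack.push x=south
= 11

[in] maze.move dir=south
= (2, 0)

[in] maze.sense dir=south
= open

[in] stack.push x=south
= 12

[in] maze.move dir=south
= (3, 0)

[in] maze.sense dir=east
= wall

[in] maze.sense dir=south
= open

[in] stack.push x=south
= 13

[in] maze.move dir=south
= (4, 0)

[in] maze.sense dir=east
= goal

[in] maze.move dir=east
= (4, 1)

Answer: (4, 1)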